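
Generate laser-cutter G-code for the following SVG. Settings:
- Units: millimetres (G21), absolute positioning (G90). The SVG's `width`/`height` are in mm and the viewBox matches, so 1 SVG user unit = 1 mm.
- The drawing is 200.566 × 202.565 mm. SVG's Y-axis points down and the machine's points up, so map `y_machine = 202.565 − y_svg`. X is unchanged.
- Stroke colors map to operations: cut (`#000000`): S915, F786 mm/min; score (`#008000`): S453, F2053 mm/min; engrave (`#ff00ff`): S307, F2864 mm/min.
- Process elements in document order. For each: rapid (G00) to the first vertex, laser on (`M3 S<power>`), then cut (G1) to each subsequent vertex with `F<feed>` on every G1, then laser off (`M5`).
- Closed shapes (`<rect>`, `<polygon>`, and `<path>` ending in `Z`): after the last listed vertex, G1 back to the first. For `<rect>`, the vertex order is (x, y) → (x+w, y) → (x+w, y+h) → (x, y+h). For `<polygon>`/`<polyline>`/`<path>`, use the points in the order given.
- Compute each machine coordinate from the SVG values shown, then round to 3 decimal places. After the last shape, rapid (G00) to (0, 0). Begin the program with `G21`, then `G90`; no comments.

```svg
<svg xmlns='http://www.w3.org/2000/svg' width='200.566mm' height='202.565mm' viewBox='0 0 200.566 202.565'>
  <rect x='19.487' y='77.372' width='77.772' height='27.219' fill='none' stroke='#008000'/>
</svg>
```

Since the viewBox matches the mm dimensions, user units are millimetres directly. The only transform is the Y-flip y_m = 202.565 − y_svg.

Shape 1 is a rectangle drawn with `<rect>`. Its stroke #008000 means score at S453, F2053. After flipping Y the toolpath is (19.487,125.193) → (97.259,125.193) → (97.259,97.974) → (19.487,97.974) → (19.487,125.193), returning to the start.

G21
G90
G00 X19.487 Y125.193
M3 S453
G1 X97.259 Y125.193 F2053
G1 X97.259 Y97.974 F2053
G1 X19.487 Y97.974 F2053
G1 X19.487 Y125.193 F2053
M5
G00 X0.000 Y0.000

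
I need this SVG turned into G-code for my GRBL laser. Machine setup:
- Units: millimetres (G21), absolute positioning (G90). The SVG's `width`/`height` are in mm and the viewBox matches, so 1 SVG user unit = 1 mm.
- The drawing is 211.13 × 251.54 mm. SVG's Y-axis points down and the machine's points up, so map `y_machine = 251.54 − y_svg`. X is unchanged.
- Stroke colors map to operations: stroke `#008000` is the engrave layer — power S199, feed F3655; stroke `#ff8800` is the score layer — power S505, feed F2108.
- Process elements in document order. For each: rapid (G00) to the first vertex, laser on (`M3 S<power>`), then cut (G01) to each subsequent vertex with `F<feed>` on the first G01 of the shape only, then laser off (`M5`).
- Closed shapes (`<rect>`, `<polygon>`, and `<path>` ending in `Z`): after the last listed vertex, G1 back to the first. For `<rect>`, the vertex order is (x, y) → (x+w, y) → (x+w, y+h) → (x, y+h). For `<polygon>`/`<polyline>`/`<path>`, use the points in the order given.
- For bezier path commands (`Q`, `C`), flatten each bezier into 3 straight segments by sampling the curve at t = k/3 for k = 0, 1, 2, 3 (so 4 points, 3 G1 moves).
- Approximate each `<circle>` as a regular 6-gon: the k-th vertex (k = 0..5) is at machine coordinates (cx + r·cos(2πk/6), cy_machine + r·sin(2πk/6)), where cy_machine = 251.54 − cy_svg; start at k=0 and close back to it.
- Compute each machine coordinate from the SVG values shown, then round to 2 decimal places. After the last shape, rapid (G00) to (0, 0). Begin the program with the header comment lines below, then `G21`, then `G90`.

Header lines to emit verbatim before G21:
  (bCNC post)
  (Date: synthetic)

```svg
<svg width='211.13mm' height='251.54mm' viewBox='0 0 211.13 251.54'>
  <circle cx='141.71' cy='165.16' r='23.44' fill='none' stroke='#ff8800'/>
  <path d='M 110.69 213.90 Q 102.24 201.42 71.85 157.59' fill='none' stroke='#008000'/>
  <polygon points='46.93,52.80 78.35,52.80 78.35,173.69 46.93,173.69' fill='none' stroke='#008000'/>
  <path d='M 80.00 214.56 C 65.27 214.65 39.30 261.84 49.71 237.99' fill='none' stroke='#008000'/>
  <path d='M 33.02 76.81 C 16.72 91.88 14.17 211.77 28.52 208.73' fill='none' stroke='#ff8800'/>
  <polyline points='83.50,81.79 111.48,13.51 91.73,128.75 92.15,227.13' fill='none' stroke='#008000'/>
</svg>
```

1 u = 1 mm; y_m = 251.54 − y.

[1] `<circle>` circle, #ff8800→score S505 F2108: (165.15,86.38) → (153.43,106.68) → (129.99,106.68) → (118.27,86.38) → (129.99,66.08) → (153.43,66.08) → (165.15,86.38) (closed)

[2] `<path>` quadratic bezier, #008000→engrave S199 F3655: (110.69,37.64) → (102.62,49.44) → (89.67,68.21) → (71.85,93.95)

[3] `<polygon>` rectangle, #008000→engrave S199 F3655: (46.93,198.74) → (78.35,198.74) → (78.35,77.85) → (46.93,77.85) → (46.93,198.74) (closed)

[4] `<path>` cubic bezier, #008000→engrave S199 F3655: (80.00,36.98) → (63.29,25.57) → (49.66,9.00) → (49.71,13.55)

[5] `<path>` cubic bezier, #ff8800→score S505 F2108: (33.02,174.73) → (21.42,133.16) → (19.69,72.31) → (28.52,42.81)

[6] `<polyline>` open polyline, #008000→engrave S199 F3655: (83.50,169.75) → (111.48,238.03) → (91.73,122.79) → (92.15,24.41)

(bCNC post)
(Date: synthetic)
G21
G90
G00 X165.15 Y86.38
M3 S505
G01 X153.43 Y106.68 F2108
G01 X129.99 Y106.68
G01 X118.27 Y86.38
G01 X129.99 Y66.08
G01 X153.43 Y66.08
G01 X165.15 Y86.38
M5
G00 X110.69 Y37.64
M3 S199
G01 X102.62 Y49.44 F3655
G01 X89.67 Y68.21
G01 X71.85 Y93.95
M5
G00 X46.93 Y198.74
M3 S199
G01 X78.35 Y198.74 F3655
G01 X78.35 Y77.85
G01 X46.93 Y77.85
G01 X46.93 Y198.74
M5
G00 X80.00 Y36.98
M3 S199
G01 X63.29 Y25.57 F3655
G01 X49.66 Y9.00
G01 X49.71 Y13.55
M5
G00 X33.02 Y174.73
M3 S505
G01 X21.42 Y133.16 F2108
G01 X19.69 Y72.31
G01 X28.52 Y42.81
M5
G00 X83.50 Y169.75
M3 S199
G01 X111.48 Y238.03 F3655
G01 X91.73 Y122.79
G01 X92.15 Y24.41
M5
G00 X0.00 Y0.00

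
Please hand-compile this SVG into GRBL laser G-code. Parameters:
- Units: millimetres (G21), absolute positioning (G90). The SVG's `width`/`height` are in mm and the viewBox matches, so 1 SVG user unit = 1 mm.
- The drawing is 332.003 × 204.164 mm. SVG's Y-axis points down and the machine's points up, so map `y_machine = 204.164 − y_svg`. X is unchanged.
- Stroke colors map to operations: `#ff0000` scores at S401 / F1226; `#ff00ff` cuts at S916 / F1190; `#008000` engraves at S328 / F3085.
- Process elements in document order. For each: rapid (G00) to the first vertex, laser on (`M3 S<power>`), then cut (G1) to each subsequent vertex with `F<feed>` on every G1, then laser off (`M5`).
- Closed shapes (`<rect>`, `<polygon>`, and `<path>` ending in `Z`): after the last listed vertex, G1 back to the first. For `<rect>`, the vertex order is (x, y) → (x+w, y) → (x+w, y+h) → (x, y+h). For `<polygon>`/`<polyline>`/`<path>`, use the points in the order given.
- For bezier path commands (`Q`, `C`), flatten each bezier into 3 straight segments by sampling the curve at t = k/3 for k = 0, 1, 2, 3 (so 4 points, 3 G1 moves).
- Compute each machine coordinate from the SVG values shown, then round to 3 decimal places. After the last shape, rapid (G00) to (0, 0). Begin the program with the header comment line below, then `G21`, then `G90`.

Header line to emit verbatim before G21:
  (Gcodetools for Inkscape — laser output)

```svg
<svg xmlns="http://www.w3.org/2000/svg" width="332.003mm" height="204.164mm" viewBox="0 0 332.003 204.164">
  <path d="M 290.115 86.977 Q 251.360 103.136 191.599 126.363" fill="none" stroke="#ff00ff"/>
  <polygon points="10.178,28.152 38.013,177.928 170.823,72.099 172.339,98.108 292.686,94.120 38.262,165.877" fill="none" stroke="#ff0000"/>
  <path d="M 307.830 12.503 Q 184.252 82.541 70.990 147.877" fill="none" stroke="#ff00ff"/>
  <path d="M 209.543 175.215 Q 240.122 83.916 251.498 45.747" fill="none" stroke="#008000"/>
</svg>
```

(Gcodetools for Inkscape — laser output)
G21
G90
G00 X290.115 Y117.187
M3 S916
G1 X261.944 Y105.629 F1190
G1 X229.106 Y92.500 F1190
G1 X191.599 Y77.801 F1190
M5
G00 X10.178 Y176.012
M3 S401
G1 X38.013 Y26.236 F1226
G1 X170.823 Y132.065 F1226
G1 X172.339 Y106.056 F1226
G1 X292.686 Y110.044 F1226
G1 X38.262 Y38.287 F1226
G1 X10.178 Y176.012 F1226
M5
G00 X307.830 Y191.661
M3 S916
G1 X226.591 Y145.491 F1190
G1 X147.644 Y100.367 F1190
G1 X70.990 Y56.287 F1190
M5
G00 X209.543 Y28.949
M3 S328
G1 X227.795 Y83.912 F3085
G1 X241.780 Y127.068 F3085
G1 X251.498 Y158.417 F3085
M5
G00 X0.000 Y0.000

viewBox `0 0 332.003 204.164` with mm width/height → 1 unit = 1 mm. Flip: y_m = 204.164 − y_svg.

**Shape 1** — `<path>` quadratic bezier, stroke `#ff00ff` → cut (S916, F1190). Control points (SVG): P0=(290.115,86.977), P1=(251.360,103.136), P2=(191.599,126.363); sampled at t=k/3. Machine vertices: (290.115,117.187) → (261.944,105.629) → (229.106,92.500) → (191.599,77.801). Open path.

**Shape 2** — `<polygon>` closed polygon, stroke `#ff0000` → score (S401, F1226). Machine vertices: (10.178,176.012) → (38.013,26.236) → (170.823,132.065) → (172.339,106.056) → (292.686,110.044) → (38.262,38.287) → (10.178,176.012). Closed: final G1 returns to the first vertex.

**Shape 3** — `<path>` quadratic bezier, stroke `#ff00ff` → cut (S916, F1190). Control points (SVG): P0=(307.830,12.503), P1=(184.252,82.541), P2=(70.990,147.877); sampled at t=k/3. Machine vertices: (307.830,191.661) → (226.591,145.491) → (147.644,100.367) → (70.990,56.287). Open path.

**Shape 4** — `<path>` quadratic bezier, stroke `#008000` → engrave (S328, F3085). Control points (SVG): P0=(209.543,175.215), P1=(240.122,83.916), P2=(251.498,45.747); sampled at t=k/3. Machine vertices: (209.543,28.949) → (227.795,83.912) → (241.780,127.068) → (251.498,158.417). Open path.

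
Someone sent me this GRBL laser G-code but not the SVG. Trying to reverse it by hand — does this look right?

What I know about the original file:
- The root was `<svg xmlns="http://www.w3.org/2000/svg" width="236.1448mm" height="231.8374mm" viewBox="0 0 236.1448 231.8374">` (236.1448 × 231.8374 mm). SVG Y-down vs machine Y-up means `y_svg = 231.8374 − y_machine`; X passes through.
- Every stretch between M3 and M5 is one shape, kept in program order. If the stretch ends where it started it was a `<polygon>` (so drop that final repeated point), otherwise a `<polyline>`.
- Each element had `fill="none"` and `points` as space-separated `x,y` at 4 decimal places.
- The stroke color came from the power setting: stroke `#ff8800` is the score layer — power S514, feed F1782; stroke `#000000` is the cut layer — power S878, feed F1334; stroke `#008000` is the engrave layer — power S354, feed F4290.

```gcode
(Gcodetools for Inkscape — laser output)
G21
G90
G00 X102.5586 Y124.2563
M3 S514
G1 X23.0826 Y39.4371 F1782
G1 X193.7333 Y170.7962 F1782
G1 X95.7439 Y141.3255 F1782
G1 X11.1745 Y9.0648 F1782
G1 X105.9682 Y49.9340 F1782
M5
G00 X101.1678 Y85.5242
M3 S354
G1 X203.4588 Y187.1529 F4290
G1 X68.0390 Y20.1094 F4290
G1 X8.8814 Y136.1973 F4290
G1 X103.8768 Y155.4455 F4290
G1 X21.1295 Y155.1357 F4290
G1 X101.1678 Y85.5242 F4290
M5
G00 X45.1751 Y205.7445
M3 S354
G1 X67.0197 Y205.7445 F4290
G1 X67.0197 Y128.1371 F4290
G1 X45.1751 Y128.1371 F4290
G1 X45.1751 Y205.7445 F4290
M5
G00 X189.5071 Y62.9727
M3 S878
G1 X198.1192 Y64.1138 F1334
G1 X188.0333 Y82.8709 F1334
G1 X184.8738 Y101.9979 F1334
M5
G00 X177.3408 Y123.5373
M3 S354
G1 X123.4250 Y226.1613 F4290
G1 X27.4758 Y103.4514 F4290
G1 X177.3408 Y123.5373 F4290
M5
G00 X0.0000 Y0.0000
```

<svg xmlns="http://www.w3.org/2000/svg" width="236.1448mm" height="231.8374mm" viewBox="0 0 236.1448 231.8374">
  <polyline points="102.5586,107.5811 23.0826,192.4003 193.7333,61.0412 95.7439,90.5119 11.1745,222.7726 105.9682,181.9034" fill="none" stroke="#ff8800"/>
  <polygon points="101.1678,146.3132 203.4588,44.6845 68.0390,211.7280 8.8814,95.6401 103.8768,76.3919 21.1295,76.7017" fill="none" stroke="#008000"/>
  <polygon points="45.1751,26.0929 67.0197,26.0929 67.0197,103.7003 45.1751,103.7003" fill="none" stroke="#008000"/>
  <polyline points="189.5071,168.8647 198.1192,167.7236 188.0333,148.9665 184.8738,129.8395" fill="none" stroke="#000000"/>
  <polygon points="177.3408,108.3001 123.4250,5.6761 27.4758,128.3860" fill="none" stroke="#008000"/>
</svg>

y_svg = 231.8374 − y_m.

[1] S514→`#ff8800` (score); open run; points: 102.5586,107.5811 23.0826,192.4003 193.7333,61.0412 95.7439,90.5119 11.1745,222.7726 105.9682,181.9034

[2] S354→`#008000` (engrave); closed run; points: 101.1678,146.3132 203.4588,44.6845 68.0390,211.7280 8.8814,95.6401 103.8768,76.3919 21.1295,76.7017

[3] S354→`#008000` (engrave); closed run; points: 45.1751,26.0929 67.0197,26.0929 67.0197,103.7003 45.1751,103.7003

[4] S878→`#000000` (cut); open run; points: 189.5071,168.8647 198.1192,167.7236 188.0333,148.9665 184.8738,129.8395

[5] S354→`#008000` (engrave); closed run; points: 177.3408,108.3001 123.4250,5.6761 27.4758,128.3860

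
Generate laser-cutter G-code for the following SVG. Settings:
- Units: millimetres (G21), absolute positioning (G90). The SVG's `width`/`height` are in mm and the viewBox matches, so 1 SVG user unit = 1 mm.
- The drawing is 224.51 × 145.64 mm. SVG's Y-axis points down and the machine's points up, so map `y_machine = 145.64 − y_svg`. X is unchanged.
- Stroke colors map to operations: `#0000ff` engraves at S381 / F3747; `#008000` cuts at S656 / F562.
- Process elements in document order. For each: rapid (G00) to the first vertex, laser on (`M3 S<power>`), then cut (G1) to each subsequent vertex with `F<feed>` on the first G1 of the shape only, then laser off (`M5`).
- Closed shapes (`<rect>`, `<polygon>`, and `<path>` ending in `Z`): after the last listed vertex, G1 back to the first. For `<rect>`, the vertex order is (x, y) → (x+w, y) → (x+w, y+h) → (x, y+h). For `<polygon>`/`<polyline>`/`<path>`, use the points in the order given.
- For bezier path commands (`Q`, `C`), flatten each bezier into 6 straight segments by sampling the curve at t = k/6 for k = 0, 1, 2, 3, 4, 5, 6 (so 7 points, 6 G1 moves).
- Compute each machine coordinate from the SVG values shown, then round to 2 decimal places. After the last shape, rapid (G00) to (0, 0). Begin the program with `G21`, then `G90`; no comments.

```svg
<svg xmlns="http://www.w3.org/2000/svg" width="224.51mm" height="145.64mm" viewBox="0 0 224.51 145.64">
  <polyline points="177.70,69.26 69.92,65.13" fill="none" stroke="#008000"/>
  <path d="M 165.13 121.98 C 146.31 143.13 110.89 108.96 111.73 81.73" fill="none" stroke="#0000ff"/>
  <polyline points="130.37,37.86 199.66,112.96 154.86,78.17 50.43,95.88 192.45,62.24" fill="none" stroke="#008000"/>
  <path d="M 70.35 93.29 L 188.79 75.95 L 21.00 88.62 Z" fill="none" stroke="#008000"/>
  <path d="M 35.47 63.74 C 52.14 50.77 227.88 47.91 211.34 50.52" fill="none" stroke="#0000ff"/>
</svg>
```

G21
G90
G00 X177.70 Y76.38
M3 S656
G1 X69.92 Y80.51 F562
M5
G00 X165.13 Y23.66
M3 S381
G1 X154.58 Y17.41 F3747
G1 X142.73 Y18.64
G1 X131.06 Y25.64
G1 X121.02 Y36.67
G1 X114.09 Y50.00
G1 X111.73 Y63.91
M5
G00 X130.37 Y107.78
M3 S656
G1 X199.66 Y32.68 F562
G1 X154.86 Y67.47
G1 X50.43 Y49.76
G1 X192.45 Y83.40
M5
G00 X70.35 Y52.35
M3 S656
G1 X188.79 Y69.69 F562
G1 X21.00 Y57.02
G1 X70.35 Y52.35
M5
G00 X35.47 Y81.90
M3 S381
G1 X55.43 Y87.56 F3747
G1 X92.15 Y91.67
G1 X135.86 Y94.35
G1 X176.80 Y95.73
G1 X205.21 Y95.95
G1 X211.34 Y95.12
M5
G00 X0.00 Y0.00

1 u = 1 mm; y_m = 145.64 − y.

[1] `<polyline>` line segment, #008000→cut S656 F562: (177.70,76.38) → (69.92,80.51)

[2] `<path>` cubic bezier, #0000ff→engrave S381 F3747: (165.13,23.66) → (154.58,17.41) → (142.73,18.64) → (131.06,25.64) → (121.02,36.67) → (114.09,50.00) → (111.73,63.91)

[3] `<polyline>` open polyline, #008000→cut S656 F562: (130.37,107.78) → (199.66,32.68) → (154.86,67.47) → (50.43,49.76) → (192.45,83.40)

[4] `<path>` closed polygon, #008000→cut S656 F562: (70.35,52.35) → (188.79,69.69) → (21.00,57.02) → (70.35,52.35) (closed)

[5] `<path>` cubic bezier, #0000ff→engrave S381 F3747: (35.47,81.90) → (55.43,87.56) → (92.15,91.67) → (135.86,94.35) → (176.80,95.73) → (205.21,95.95) → (211.34,95.12)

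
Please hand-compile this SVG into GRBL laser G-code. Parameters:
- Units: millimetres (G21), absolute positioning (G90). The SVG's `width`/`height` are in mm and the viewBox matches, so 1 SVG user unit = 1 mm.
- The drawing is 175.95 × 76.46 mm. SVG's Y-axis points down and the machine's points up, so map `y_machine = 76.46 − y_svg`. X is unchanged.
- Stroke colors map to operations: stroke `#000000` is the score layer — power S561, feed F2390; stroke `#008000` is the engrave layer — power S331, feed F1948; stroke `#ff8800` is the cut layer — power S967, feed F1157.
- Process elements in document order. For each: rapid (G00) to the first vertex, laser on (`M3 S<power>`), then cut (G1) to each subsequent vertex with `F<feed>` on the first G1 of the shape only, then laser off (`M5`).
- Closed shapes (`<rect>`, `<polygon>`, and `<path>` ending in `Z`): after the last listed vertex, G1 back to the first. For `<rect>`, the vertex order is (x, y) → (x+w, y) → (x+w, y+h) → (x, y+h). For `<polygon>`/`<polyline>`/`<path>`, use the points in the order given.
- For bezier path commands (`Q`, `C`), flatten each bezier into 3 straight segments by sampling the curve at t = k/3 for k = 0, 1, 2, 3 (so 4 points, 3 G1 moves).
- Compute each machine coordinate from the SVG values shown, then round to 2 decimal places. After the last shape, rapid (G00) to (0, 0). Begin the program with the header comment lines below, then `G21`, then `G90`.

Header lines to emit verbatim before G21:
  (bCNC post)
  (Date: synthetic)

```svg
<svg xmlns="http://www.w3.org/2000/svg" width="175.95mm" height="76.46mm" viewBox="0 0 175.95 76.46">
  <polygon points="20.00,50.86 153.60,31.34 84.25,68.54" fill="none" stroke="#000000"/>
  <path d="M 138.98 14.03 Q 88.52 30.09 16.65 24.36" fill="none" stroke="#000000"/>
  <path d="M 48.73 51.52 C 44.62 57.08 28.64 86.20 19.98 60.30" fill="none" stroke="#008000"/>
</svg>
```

viewBox `0 0 175.95 76.46` with mm width/height → 1 unit = 1 mm. Flip: y_m = 76.46 − y_svg.

**Shape 1** — `<polygon>` closed polygon, stroke `#000000` → score (S561, F2390). Machine vertices: (20.00,25.60) → (153.60,45.12) → (84.25,7.92) → (20.00,25.60). Closed: final G1 returns to the first vertex.

**Shape 2** — `<path>` quadratic bezier, stroke `#000000` → score (S561, F2390). Control points (SVG): P0=(138.98,14.03), P1=(88.52,30.09), P2=(16.65,24.36); sampled at t=k/3. Machine vertices: (138.98,62.43) → (102.96,54.14) → (62.18,50.70) → (16.65,52.10). Open path.

**Shape 3** — `<path>` cubic bezier, stroke `#008000` → engrave (S331, F1948). Control points (SVG): P0=(48.73,51.52), P1=(44.62,57.08), P2=(28.64,86.20), P3=(19.98,60.30); sampled at t=k/3. Machine vertices: (48.73,24.94) → (41.37,14.44) → (30.37,5.69) → (19.98,16.16). Open path.

(bCNC post)
(Date: synthetic)
G21
G90
G00 X20.00 Y25.60
M3 S561
G1 X153.60 Y45.12 F2390
G1 X84.25 Y7.92
G1 X20.00 Y25.60
M5
G00 X138.98 Y62.43
M3 S561
G1 X102.96 Y54.14 F2390
G1 X62.18 Y50.70
G1 X16.65 Y52.10
M5
G00 X48.73 Y24.94
M3 S331
G1 X41.37 Y14.44 F1948
G1 X30.37 Y5.69
G1 X19.98 Y16.16
M5
G00 X0.00 Y0.00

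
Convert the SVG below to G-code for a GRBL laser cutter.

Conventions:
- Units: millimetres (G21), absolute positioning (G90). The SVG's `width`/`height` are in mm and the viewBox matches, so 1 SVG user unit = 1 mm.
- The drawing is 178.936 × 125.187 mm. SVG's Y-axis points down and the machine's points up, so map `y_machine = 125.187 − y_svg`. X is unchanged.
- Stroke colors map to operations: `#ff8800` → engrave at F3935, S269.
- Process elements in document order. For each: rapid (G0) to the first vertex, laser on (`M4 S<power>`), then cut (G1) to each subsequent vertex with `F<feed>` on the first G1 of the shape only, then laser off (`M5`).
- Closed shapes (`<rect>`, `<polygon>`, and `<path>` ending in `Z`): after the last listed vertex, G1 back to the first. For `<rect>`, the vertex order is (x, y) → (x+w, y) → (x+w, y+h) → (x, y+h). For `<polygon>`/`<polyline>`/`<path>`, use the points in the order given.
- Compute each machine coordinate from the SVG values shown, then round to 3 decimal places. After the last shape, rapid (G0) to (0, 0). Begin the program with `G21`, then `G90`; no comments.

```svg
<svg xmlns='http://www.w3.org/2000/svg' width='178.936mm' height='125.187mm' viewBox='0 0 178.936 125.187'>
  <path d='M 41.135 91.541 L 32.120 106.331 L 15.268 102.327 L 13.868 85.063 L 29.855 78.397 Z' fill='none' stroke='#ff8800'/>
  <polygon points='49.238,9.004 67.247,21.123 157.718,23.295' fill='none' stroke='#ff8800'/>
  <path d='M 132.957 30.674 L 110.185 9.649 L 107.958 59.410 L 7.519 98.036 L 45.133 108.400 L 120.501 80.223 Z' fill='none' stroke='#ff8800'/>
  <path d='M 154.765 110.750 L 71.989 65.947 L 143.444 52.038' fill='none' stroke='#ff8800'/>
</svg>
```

G21
G90
G0 X41.135 Y33.646
M4 S269
G1 X32.120 Y18.856 F3935
G1 X15.268 Y22.860
G1 X13.868 Y40.124
G1 X29.855 Y46.790
G1 X41.135 Y33.646
M5
G0 X49.238 Y116.183
M4 S269
G1 X67.247 Y104.064 F3935
G1 X157.718 Y101.892
G1 X49.238 Y116.183
M5
G0 X132.957 Y94.513
M4 S269
G1 X110.185 Y115.538 F3935
G1 X107.958 Y65.777
G1 X7.519 Y27.151
G1 X45.133 Y16.787
G1 X120.501 Y44.964
G1 X132.957 Y94.513
M5
G0 X154.765 Y14.437
M4 S269
G1 X71.989 Y59.240 F3935
G1 X143.444 Y73.149
M5
G0 X0.000 Y0.000

viewBox `0 0 178.936 125.187` with mm width/height → 1 unit = 1 mm. Flip: y_m = 125.187 − y_svg.

**Shape 1** — `<path>` regular polygon, stroke `#ff8800` → engrave (S269, F3935). Machine vertices: (41.135,33.646) → (32.120,18.856) → (15.268,22.860) → (13.868,40.124) → (29.855,46.790) → (41.135,33.646). Closed: final G1 returns to the first vertex.

**Shape 2** — `<polygon>` closed polygon, stroke `#ff8800` → engrave (S269, F3935). Machine vertices: (49.238,116.183) → (67.247,104.064) → (157.718,101.892) → (49.238,116.183). Closed: final G1 returns to the first vertex.

**Shape 3** — `<path>` closed polygon, stroke `#ff8800` → engrave (S269, F3935). Machine vertices: (132.957,94.513) → (110.185,115.538) → (107.958,65.777) → (7.519,27.151) → (45.133,16.787) → (120.501,44.964) → (132.957,94.513). Closed: final G1 returns to the first vertex.

**Shape 4** — `<path>` open polyline, stroke `#ff8800` → engrave (S269, F3935). Machine vertices: (154.765,14.437) → (71.989,59.240) → (143.444,73.149). Open path.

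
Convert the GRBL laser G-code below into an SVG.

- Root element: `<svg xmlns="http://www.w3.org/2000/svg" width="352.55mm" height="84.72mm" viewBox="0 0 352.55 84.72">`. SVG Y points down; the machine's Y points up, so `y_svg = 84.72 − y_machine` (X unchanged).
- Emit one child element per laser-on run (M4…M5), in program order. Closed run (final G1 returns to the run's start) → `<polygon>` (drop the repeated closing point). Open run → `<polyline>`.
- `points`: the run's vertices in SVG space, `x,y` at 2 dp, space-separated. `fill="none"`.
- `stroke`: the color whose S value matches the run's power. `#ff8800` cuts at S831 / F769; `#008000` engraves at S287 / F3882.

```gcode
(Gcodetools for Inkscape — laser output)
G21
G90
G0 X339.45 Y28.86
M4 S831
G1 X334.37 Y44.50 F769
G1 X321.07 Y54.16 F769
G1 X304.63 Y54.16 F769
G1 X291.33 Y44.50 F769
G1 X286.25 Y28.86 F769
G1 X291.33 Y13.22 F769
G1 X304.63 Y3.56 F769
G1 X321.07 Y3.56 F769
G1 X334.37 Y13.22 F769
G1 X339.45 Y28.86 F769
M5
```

y_svg = 84.72 − y_m. Every run uses S831, so all elements get stroke `#ff8800` (cut).

[1] closed run; points: 339.45,55.86 334.37,40.22 321.07,30.56 304.63,30.56 291.33,40.22 286.25,55.86 291.33,71.50 304.63,81.16 321.07,81.16 334.37,71.50

<svg xmlns="http://www.w3.org/2000/svg" width="352.55mm" height="84.72mm" viewBox="0 0 352.55 84.72">
  <polygon points="339.45,55.86 334.37,40.22 321.07,30.56 304.63,30.56 291.33,40.22 286.25,55.86 291.33,71.50 304.63,81.16 321.07,81.16 334.37,71.50" fill="none" stroke="#ff8800"/>
</svg>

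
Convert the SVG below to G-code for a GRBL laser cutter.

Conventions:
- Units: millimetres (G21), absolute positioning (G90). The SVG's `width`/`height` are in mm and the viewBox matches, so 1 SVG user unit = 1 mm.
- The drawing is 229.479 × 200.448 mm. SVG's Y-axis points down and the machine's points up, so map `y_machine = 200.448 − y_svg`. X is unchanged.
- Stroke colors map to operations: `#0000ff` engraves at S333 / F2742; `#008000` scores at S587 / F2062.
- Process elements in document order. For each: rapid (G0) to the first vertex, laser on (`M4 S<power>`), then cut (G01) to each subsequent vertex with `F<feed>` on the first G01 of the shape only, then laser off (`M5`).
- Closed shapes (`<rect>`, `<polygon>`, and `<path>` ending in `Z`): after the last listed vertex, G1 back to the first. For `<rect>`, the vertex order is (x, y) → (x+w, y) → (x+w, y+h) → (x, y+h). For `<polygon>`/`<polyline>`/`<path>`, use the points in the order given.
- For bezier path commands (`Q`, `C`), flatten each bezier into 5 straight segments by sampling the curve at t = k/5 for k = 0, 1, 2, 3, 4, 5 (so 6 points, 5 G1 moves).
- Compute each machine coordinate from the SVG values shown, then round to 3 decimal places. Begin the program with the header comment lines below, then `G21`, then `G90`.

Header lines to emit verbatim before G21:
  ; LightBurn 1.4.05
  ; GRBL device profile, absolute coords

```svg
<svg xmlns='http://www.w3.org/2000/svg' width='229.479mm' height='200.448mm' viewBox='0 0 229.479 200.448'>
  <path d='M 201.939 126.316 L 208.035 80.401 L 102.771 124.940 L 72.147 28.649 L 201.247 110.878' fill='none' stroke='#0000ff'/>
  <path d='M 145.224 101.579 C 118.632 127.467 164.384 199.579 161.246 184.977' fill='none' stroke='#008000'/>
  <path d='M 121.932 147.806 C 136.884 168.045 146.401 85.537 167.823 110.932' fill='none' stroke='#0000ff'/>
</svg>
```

; LightBurn 1.4.05
; GRBL device profile, absolute coords
G21
G90
G0 X201.939 Y74.132
M4 S333
G01 X208.035 Y120.047 F2742
G01 X102.771 Y75.508
G01 X72.147 Y171.799
G01 X201.247 Y89.570
M5
G0 X145.224 Y98.869
M4 S587
G01 X136.980 Y78.853 F2062
G01 X140.280 Y54.124
G01 X149.303 Y31.063
G01 X158.232 Y16.052
G01 X161.246 Y15.471
M5
G0 X121.932 Y52.642
M4 S333
G01 X130.390 Y51.143 F2742
G01 X138.375 Y64.192
G01 X146.721 Y81.678
G01 X156.260 Y93.490
G01 X167.823 Y89.516
M5

Since the viewBox matches the mm dimensions, user units are millimetres directly. The only transform is the Y-flip y_m = 200.448 − y_svg.

Shape 1 is a open polyline drawn with `<path>`. Its stroke #0000ff means engrave at S333, F2742. After flipping Y the toolpath is (201.939,74.132) → (208.035,120.047) → (102.771,75.508) → (72.147,171.799) → (201.247,89.570).

Shape 2 is a cubic bezier drawn with `<path>`. Its stroke #008000 means score at S587, F2062. After flipping Y the toolpath is (145.224,98.869) → (136.980,78.853) → (140.280,54.124) → (149.303,31.063) → (158.232,16.052) → (161.246,15.471).

Shape 3 is a cubic bezier drawn with `<path>`. Its stroke #0000ff means engrave at S333, F2742. After flipping Y the toolpath is (121.932,52.642) → (130.390,51.143) → (138.375,64.192) → (146.721,81.678) → (156.260,93.490) → (167.823,89.516).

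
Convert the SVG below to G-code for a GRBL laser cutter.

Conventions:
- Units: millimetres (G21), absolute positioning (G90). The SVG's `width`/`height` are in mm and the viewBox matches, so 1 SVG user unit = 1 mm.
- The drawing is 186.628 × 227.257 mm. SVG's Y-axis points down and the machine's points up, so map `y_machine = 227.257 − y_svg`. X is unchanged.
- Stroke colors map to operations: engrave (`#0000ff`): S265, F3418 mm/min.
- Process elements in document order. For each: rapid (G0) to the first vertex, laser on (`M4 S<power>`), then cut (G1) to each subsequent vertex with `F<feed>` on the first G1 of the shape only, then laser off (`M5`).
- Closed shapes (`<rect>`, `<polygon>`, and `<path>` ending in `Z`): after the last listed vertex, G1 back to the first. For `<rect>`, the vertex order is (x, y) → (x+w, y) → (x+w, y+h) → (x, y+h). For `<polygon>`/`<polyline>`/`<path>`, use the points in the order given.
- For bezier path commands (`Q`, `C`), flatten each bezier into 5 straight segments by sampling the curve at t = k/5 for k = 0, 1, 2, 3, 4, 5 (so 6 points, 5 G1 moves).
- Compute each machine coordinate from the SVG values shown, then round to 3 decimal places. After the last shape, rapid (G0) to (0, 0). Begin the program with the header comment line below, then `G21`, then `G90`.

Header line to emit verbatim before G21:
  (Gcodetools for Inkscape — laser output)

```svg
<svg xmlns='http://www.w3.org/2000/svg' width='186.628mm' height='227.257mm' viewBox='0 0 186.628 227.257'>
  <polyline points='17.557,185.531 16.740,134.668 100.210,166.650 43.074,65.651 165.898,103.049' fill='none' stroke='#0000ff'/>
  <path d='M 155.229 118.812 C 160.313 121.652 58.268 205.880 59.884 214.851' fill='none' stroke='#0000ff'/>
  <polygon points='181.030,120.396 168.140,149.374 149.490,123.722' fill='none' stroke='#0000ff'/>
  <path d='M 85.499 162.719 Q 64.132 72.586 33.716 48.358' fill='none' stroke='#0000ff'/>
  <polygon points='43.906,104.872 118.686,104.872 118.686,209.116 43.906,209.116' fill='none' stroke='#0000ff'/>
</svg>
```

(Gcodetools for Inkscape — laser output)
G21
G90
G0 X17.557 Y41.726
M4 S265
G1 X16.740 Y92.589 F3418
G1 X100.210 Y60.607
G1 X43.074 Y161.606
G1 X165.898 Y124.208
M5
G0 X155.229 Y108.445
M4 S265
G1 X147.110 Y98.228 F3418
G1 X123.398 Y75.996
G1 X94.212 Y49.269
G1 X69.667 Y25.566
G1 X59.884 Y12.406
M5
G0 X181.030 Y106.861
M4 S265
G1 X168.140 Y77.883 F3418
G1 X149.490 Y103.535
G1 X181.030 Y106.861
M5
G0 X85.499 Y64.538
M4 S265
G1 X76.590 Y97.955 F3418
G1 X66.958 Y126.100
G1 X56.601 Y148.972
G1 X45.520 Y166.572
G1 X33.716 Y178.899
M5
G0 X43.906 Y122.385
M4 S265
G1 X118.686 Y122.385 F3418
G1 X118.686 Y18.141
G1 X43.906 Y18.141
G1 X43.906 Y122.385
M5
G0 X0.000 Y0.000

viewBox `0 0 186.628 227.257` with mm width/height → 1 unit = 1 mm. Flip: y_m = 227.257 − y_svg.

**Shape 1** — `<polyline>` open polyline, stroke `#0000ff` → engrave (S265, F3418). Machine vertices: (17.557,41.726) → (16.740,92.589) → (100.210,60.607) → (43.074,161.606) → (165.898,124.208). Open path.

**Shape 2** — `<path>` cubic bezier, stroke `#0000ff` → engrave (S265, F3418). Control points (SVG): P0=(155.229,118.812), P1=(160.313,121.652), P2=(58.268,205.880), P3=(59.884,214.851); sampled at t=k/5. Machine vertices: (155.229,108.445) → (147.110,98.228) → (123.398,75.996) → (94.212,49.269) → (69.667,25.566) → (59.884,12.406). Open path.

**Shape 3** — `<polygon>` regular polygon, stroke `#0000ff` → engrave (S265, F3418). Machine vertices: (181.030,106.861) → (168.140,77.883) → (149.490,103.535) → (181.030,106.861). Closed: final G1 returns to the first vertex.

**Shape 4** — `<path>` quadratic bezier, stroke `#0000ff` → engrave (S265, F3418). Control points (SVG): P0=(85.499,162.719), P1=(64.132,72.586), P2=(33.716,48.358); sampled at t=k/5. Machine vertices: (85.499,64.538) → (76.590,97.955) → (66.958,126.100) → (56.601,148.972) → (45.520,166.572) → (33.716,178.899). Open path.

**Shape 5** — `<polygon>` rectangle, stroke `#0000ff` → engrave (S265, F3418). Machine vertices: (43.906,122.385) → (118.686,122.385) → (118.686,18.141) → (43.906,18.141) → (43.906,122.385). Closed: final G1 returns to the first vertex.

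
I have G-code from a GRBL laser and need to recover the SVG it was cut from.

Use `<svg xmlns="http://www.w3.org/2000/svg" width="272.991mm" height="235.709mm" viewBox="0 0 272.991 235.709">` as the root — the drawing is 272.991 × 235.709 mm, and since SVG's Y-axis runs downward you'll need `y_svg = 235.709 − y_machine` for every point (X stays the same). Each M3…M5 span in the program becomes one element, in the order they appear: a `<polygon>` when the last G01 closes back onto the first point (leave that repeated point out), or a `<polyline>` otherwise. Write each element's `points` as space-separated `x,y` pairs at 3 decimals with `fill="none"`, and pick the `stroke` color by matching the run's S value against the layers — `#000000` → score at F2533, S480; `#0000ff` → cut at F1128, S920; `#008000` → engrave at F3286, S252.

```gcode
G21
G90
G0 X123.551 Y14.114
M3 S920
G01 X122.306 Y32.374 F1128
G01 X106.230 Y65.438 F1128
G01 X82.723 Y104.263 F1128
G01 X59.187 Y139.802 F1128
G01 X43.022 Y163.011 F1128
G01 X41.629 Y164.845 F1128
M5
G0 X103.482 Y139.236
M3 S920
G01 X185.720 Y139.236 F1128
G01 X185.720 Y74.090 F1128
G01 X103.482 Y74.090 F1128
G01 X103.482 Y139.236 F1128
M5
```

<svg xmlns="http://www.w3.org/2000/svg" width="272.991mm" height="235.709mm" viewBox="0 0 272.991 235.709">
  <polyline points="123.551,221.595 122.306,203.335 106.230,170.271 82.723,131.446 59.187,95.907 43.022,72.698 41.629,70.864" fill="none" stroke="#0000ff"/>
  <polygon points="103.482,96.473 185.720,96.473 185.720,161.619 103.482,161.619" fill="none" stroke="#0000ff"/>
</svg>

Machine Y-up, SVG Y-down with viewBox height 235.709, so y_svg = 235.709 − y_machine; X carries over. Every run uses S920, so all elements get stroke `#0000ff` (cut).

Run 1: The run is open, so emit a `<polyline>` with points (Y-flipped): 123.551,221.595 122.306,203.335 106.230,170.271 82.723,131.446 59.187,95.907 43.022,72.698 41.629,70.864.

Run 2: The run returns to its start, so emit a `<polygon>` with points (Y-flipped): 103.482,96.473 185.720,96.473 185.720,161.619 103.482,161.619.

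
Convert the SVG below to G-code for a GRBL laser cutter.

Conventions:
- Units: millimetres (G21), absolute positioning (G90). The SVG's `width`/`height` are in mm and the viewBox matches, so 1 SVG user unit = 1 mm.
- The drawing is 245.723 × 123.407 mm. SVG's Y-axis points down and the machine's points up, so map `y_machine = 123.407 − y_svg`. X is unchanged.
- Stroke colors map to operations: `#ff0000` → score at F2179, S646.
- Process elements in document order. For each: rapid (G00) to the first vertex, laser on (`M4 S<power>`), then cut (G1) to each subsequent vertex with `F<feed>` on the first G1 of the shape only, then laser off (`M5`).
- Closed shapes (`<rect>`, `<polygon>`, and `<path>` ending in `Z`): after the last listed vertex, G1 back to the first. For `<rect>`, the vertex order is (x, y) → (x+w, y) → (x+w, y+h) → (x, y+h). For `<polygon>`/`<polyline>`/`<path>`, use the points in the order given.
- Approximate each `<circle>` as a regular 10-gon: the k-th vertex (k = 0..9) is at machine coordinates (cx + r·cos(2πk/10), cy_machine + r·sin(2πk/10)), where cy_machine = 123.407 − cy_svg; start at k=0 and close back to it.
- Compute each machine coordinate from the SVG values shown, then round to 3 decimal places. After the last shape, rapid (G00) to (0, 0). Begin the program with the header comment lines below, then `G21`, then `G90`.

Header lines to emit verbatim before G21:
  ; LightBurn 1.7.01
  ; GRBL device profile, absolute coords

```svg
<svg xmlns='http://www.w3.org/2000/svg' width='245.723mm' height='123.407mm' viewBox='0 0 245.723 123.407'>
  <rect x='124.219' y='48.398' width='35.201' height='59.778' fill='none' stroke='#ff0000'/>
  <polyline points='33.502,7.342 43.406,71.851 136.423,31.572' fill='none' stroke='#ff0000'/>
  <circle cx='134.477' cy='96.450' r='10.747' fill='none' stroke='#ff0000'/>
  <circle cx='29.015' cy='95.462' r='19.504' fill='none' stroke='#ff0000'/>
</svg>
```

; LightBurn 1.7.01
; GRBL device profile, absolute coords
G21
G90
G00 X124.219 Y75.009
M4 S646
G1 X159.420 Y75.009 F2179
G1 X159.420 Y15.231
G1 X124.219 Y15.231
G1 X124.219 Y75.009
M5
G00 X33.502 Y116.065
M4 S646
G1 X43.406 Y51.556 F2179
G1 X136.423 Y91.835
M5
G00 X145.224 Y26.957
M4 S646
G1 X143.172 Y33.274 F2179
G1 X137.798 Y37.178
G1 X131.156 Y37.178
G1 X125.782 Y33.274
G1 X123.730 Y26.957
G1 X125.782 Y20.640
G1 X131.156 Y16.736
G1 X137.798 Y16.736
G1 X143.172 Y20.640
G1 X145.224 Y26.957
M5
G00 X48.519 Y27.945
M4 S646
G1 X44.794 Y39.409 F2179
G1 X35.042 Y46.494
G1 X22.988 Y46.494
G1 X13.236 Y39.409
G1 X9.511 Y27.945
G1 X13.236 Y16.481
G1 X22.988 Y9.396
G1 X35.042 Y9.396
G1 X44.794 Y16.481
G1 X48.519 Y27.945
M5
G00 X0.000 Y0.000

1 u = 1 mm; y_m = 123.407 − y.

[1] `<rect>` rectangle, #ff0000→score S646 F2179: (124.219,75.009) → (159.420,75.009) → (159.420,15.231) → (124.219,15.231) → (124.219,75.009) (closed)

[2] `<polyline>` open polyline, #ff0000→score S646 F2179: (33.502,116.065) → (43.406,51.556) → (136.423,91.835)

[3] `<circle>` circle, #ff0000→score S646 F2179: (145.224,26.957) → (143.172,33.274) → (137.798,37.178) → (131.156,37.178) → (125.782,33.274) → (123.730,26.957) → (125.782,20.640) → (131.156,16.736) → (137.798,16.736) → (143.172,20.640) → (145.224,26.957) (closed)

[4] `<circle>` circle, #ff0000→score S646 F2179: (48.519,27.945) → (44.794,39.409) → (35.042,46.494) → (22.988,46.494) → (13.236,39.409) → (9.511,27.945) → (13.236,16.481) → (22.988,9.396) → (35.042,9.396) → (44.794,16.481) → (48.519,27.945) (closed)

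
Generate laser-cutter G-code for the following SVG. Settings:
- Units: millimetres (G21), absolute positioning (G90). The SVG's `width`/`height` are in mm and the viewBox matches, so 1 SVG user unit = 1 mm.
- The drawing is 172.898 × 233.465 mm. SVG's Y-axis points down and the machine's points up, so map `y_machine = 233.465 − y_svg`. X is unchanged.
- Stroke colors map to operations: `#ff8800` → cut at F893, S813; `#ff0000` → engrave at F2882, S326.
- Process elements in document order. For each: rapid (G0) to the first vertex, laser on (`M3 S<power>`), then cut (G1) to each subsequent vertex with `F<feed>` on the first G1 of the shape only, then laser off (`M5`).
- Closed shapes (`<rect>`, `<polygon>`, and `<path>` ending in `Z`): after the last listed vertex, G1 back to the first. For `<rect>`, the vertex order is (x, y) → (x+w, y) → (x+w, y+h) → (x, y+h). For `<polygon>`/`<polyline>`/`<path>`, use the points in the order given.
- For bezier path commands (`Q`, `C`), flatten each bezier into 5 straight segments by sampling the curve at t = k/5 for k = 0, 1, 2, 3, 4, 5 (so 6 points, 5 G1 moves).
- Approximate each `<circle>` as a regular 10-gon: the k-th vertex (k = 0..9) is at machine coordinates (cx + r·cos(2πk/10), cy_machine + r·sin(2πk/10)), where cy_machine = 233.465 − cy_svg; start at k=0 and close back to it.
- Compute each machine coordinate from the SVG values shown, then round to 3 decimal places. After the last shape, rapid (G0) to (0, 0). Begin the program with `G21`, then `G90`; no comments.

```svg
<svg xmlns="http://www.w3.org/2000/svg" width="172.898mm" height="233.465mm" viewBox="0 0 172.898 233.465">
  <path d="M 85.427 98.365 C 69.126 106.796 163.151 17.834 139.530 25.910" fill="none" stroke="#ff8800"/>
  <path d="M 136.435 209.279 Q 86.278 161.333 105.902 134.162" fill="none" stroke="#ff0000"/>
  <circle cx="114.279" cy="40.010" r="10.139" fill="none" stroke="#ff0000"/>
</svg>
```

G21
G90
G0 X85.427 Y135.100
M3 S813
G1 X87.062 Y140.173 F893
G1 X104.232 Y159.288
G1 X125.995 Y183.112
G1 X141.409 Y202.311
G1 X139.530 Y207.555
M5
G0 X136.435 Y24.186
M3 S326
G1 X119.163 Y42.533 F2882
G1 X107.474 Y59.219
G1 X101.368 Y74.242
G1 X100.844 Y87.604
G1 X105.902 Y99.303
M5
G0 X124.418 Y193.455
M3 S326
G1 X122.482 Y199.415 F2882
G1 X117.412 Y203.098
G1 X111.146 Y203.098
G1 X106.076 Y199.415
G1 X104.140 Y193.455
G1 X106.076 Y187.495
G1 X111.146 Y183.812
G1 X117.412 Y183.812
G1 X122.482 Y187.495
G1 X124.418 Y193.455
M5
G0 X0.000 Y0.000

1 u = 1 mm; y_m = 233.465 − y.

[1] `<path>` cubic bezier, #ff8800→cut S813 F893: (85.427,135.100) → (87.062,140.173) → (104.232,159.288) → (125.995,183.112) → (141.409,202.311) → (139.530,207.555)

[2] `<path>` quadratic bezier, #ff0000→engrave S326 F2882: (136.435,24.186) → (119.163,42.533) → (107.474,59.219) → (101.368,74.242) → (100.844,87.604) → (105.902,99.303)

[3] `<circle>` circle, #ff0000→engrave S326 F2882: (124.418,193.455) → (122.482,199.415) → (117.412,203.098) → (111.146,203.098) → (106.076,199.415) → (104.140,193.455) → (106.076,187.495) → (111.146,183.812) → (117.412,183.812) → (122.482,187.495) → (124.418,193.455) (closed)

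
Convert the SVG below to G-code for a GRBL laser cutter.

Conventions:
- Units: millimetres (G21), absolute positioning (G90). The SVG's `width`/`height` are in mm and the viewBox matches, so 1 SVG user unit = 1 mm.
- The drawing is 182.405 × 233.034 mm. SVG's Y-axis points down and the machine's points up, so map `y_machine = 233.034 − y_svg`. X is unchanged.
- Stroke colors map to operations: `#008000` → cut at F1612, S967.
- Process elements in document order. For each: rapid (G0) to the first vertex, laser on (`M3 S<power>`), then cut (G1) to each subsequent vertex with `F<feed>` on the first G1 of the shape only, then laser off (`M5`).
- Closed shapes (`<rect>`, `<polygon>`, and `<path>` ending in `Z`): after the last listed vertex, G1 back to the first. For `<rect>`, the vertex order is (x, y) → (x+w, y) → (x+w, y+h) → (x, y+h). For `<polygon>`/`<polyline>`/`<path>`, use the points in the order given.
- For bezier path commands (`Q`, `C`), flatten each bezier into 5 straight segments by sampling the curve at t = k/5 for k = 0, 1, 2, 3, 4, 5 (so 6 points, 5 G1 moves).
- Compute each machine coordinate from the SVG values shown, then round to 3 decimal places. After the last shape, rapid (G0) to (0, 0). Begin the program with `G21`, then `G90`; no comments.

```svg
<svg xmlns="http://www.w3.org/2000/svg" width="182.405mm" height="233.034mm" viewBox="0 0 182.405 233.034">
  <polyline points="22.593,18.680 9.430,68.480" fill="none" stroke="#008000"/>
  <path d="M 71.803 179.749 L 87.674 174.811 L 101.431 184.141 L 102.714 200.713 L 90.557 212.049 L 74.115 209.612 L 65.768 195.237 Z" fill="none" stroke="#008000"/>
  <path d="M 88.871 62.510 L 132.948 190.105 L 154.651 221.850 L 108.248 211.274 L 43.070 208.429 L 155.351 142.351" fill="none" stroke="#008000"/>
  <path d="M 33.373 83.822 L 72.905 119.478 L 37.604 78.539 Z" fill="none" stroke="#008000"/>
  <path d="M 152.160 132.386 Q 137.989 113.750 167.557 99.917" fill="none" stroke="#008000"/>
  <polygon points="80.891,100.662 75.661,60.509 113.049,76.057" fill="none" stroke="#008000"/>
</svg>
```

Since the viewBox matches the mm dimensions, user units are millimetres directly. The only transform is the Y-flip y_m = 233.034 − y_svg.

Shape 1 is a line segment drawn with `<polyline>`. Its stroke #008000 means cut at S967, F1612. After flipping Y the toolpath is (22.593,214.354) → (9.430,164.554).

Shape 2 is a regular polygon drawn with `<path>`. Its stroke #008000 means cut at S967, F1612. After flipping Y the toolpath is (71.803,53.285) → (87.674,58.223) → (101.431,48.893) → (102.714,32.321) → (90.557,20.985) → (74.115,23.422) → (65.768,37.797) → (71.803,53.285), returning to the start.

Shape 3 is a open polyline drawn with `<path>`. Its stroke #008000 means cut at S967, F1612. After flipping Y the toolpath is (88.871,170.524) → (132.948,42.929) → (154.651,11.184) → (108.248,21.760) → (43.070,24.605) → (155.351,90.683).

Shape 4 is a closed polygon drawn with `<path>`. Its stroke #008000 means cut at S967, F1612. After flipping Y the toolpath is (33.373,149.212) → (72.905,113.556) → (37.604,154.495) → (33.373,149.212), returning to the start.

Shape 5 is a quadratic bezier drawn with `<path>`. Its stroke #008000 means cut at S967, F1612. After flipping Y the toolpath is (152.160,100.648) → (148.241,107.910) → (147.821,114.788) → (150.901,121.282) → (157.479,127.392) → (167.557,133.117).

Shape 6 is a regular polygon drawn with `<polygon>`. Its stroke #008000 means cut at S967, F1612. After flipping Y the toolpath is (80.891,132.372) → (75.661,172.525) → (113.049,156.977) → (80.891,132.372), returning to the start.

G21
G90
G0 X22.593 Y214.354
M3 S967
G1 X9.430 Y164.554 F1612
M5
G0 X71.803 Y53.285
M3 S967
G1 X87.674 Y58.223 F1612
G1 X101.431 Y48.893
G1 X102.714 Y32.321
G1 X90.557 Y20.985
G1 X74.115 Y23.422
G1 X65.768 Y37.797
G1 X71.803 Y53.285
M5
G0 X88.871 Y170.524
M3 S967
G1 X132.948 Y42.929 F1612
G1 X154.651 Y11.184
G1 X108.248 Y21.760
G1 X43.070 Y24.605
G1 X155.351 Y90.683
M5
G0 X33.373 Y149.212
M3 S967
G1 X72.905 Y113.556 F1612
G1 X37.604 Y154.495
G1 X33.373 Y149.212
M5
G0 X152.160 Y100.648
M3 S967
G1 X148.241 Y107.910 F1612
G1 X147.821 Y114.788
G1 X150.901 Y121.282
G1 X157.479 Y127.392
G1 X167.557 Y133.117
M5
G0 X80.891 Y132.372
M3 S967
G1 X75.661 Y172.525 F1612
G1 X113.049 Y156.977
G1 X80.891 Y132.372
M5
G0 X0.000 Y0.000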